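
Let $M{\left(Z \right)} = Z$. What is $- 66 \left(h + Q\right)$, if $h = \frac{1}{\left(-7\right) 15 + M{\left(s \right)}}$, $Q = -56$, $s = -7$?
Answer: $\frac{207009}{56} \approx 3696.6$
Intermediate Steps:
$h = - \frac{1}{112}$ ($h = \frac{1}{\left(-7\right) 15 - 7} = \frac{1}{-105 - 7} = \frac{1}{-112} = - \frac{1}{112} \approx -0.0089286$)
$- 66 \left(h + Q\right) = - 66 \left(- \frac{1}{112} - 56\right) = \left(-66\right) \left(- \frac{6273}{112}\right) = \frac{207009}{56}$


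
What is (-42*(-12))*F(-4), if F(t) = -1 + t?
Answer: -2520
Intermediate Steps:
(-42*(-12))*F(-4) = (-42*(-12))*(-1 - 4) = 504*(-5) = -2520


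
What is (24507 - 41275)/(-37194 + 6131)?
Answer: 16768/31063 ≈ 0.53981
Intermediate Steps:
(24507 - 41275)/(-37194 + 6131) = -16768/(-31063) = -16768*(-1/31063) = 16768/31063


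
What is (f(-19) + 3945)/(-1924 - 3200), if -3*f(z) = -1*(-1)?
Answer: -97/126 ≈ -0.76984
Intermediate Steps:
f(z) = -⅓ (f(z) = -(-1)*(-1)/3 = -⅓*1 = -⅓)
(f(-19) + 3945)/(-1924 - 3200) = (-⅓ + 3945)/(-1924 - 3200) = (11834/3)/(-5124) = (11834/3)*(-1/5124) = -97/126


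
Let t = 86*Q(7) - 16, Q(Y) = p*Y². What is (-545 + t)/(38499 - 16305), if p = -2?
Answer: -8989/22194 ≈ -0.40502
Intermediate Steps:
Q(Y) = -2*Y²
t = -8444 (t = 86*(-2*7²) - 16 = 86*(-2*49) - 16 = 86*(-98) - 16 = -8428 - 16 = -8444)
(-545 + t)/(38499 - 16305) = (-545 - 8444)/(38499 - 16305) = -8989/22194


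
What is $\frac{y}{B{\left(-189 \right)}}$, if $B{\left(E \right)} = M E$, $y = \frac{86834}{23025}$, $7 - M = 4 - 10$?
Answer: $- \frac{86834}{56572425} \approx -0.0015349$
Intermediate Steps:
$M = 13$ ($M = 7 - \left(4 - 10\right) = 7 - -6 = 7 + 6 = 13$)
$y = \frac{86834}{23025}$ ($y = 86834 \cdot \frac{1}{23025} = \frac{86834}{23025} \approx 3.7713$)
$B{\left(E \right)} = 13 E$
$\frac{y}{B{\left(-189 \right)}} = \frac{86834}{23025 \cdot 13 \left(-189\right)} = \frac{86834}{23025 \left(-2457\right)} = \frac{86834}{23025} \left(- \frac{1}{2457}\right) = - \frac{86834}{56572425}$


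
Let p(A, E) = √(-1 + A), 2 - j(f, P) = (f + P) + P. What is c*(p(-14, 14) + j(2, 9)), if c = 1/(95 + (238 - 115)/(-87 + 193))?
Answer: -1908/10193 + 106*I*√15/10193 ≈ -0.18719 + 0.040276*I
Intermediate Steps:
c = 106/10193 (c = 1/(95 + 123/106) = 1/(10193/106) = 106/10193 ≈ 0.010399)
j(f, P) = 2 - f - 2*P (j(f, P) = 2 - ((f + P) + P) = 2 - ((P + f) + P) = 2 - (f + 2*P) = 2 + (-f - 2*P) = 2 - f - 2*P)
c*(p(-14, 14) + j(2, 9)) = 106*(√(-1 - 14) + (2 - 1*2 - 2*9))/10193 = 106*(√(-15) + (2 - 2 - 18))/10193 = 106*(I*√15 - 18)/10193 = 106*(-18 + I*√15)/10193 = -1908/10193 + 106*I*√15/10193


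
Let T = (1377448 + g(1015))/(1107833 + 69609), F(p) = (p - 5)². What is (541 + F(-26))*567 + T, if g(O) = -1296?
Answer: 16173403490/18991 ≈ 8.5164e+5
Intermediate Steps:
F(p) = (-5 + p)²
T = 22196/18991 (T = (1377448 - 1296)/(1107833 + 69609) = 1376152/1177442 = 1376152*(1/1177442) = 22196/18991 ≈ 1.1688)
(541 + F(-26))*567 + T = (541 + (-5 - 26)²)*567 + 22196/18991 = (541 + (-31)²)*567 + 22196/18991 = (541 + 961)*567 + 22196/18991 = 1502*567 + 22196/18991 = 851634 + 22196/18991 = 16173403490/18991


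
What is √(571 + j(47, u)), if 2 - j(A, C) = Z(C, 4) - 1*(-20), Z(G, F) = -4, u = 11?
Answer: √557 ≈ 23.601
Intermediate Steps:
j(A, C) = -14 (j(A, C) = 2 - (-4 - 1*(-20)) = 2 - (-4 + 20) = 2 - 1*16 = 2 - 16 = -14)
√(571 + j(47, u)) = √(571 - 14) = √557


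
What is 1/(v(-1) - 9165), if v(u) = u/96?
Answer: -96/879841 ≈ -0.00010911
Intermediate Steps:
v(u) = u/96 (v(u) = u*(1/96) = u/96)
1/(v(-1) - 9165) = 1/((1/96)*(-1) - 9165) = 1/(-1/96 - 9165) = 1/(-879841/96) = -96/879841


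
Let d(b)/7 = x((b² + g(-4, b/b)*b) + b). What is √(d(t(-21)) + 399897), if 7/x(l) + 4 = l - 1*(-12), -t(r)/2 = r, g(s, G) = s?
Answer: √1083447421106/1646 ≈ 632.37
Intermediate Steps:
t(r) = -2*r
x(l) = 7/(8 + l) (x(l) = 7/(-4 + (l - 1*(-12))) = 7/(-4 + (l + 12)) = 7/(-4 + (12 + l)) = 7/(8 + l))
d(b) = 49/(8 + b² - 3*b) (d(b) = 7*(7/(8 + ((b² - 4*b) + b))) = 7*(7/(8 + (b² - 3*b))) = 7*(7/(8 + b² - 3*b)) = 49/(8 + b² - 3*b))
√(d(t(-21)) + 399897) = √(49/(8 + (-2*(-21))*(-3 - 2*(-21))) + 399897) = √(49/(8 + 42*(-3 + 42)) + 399897) = √(49/(8 + 42*39) + 399897) = √(49/(8 + 1638) + 399897) = √(49/1646 + 399897) = √(658230511/1646) = √1083447421106/1646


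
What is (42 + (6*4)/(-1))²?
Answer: 324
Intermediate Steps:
(42 + (6*4)/(-1))² = (42 + 24*(-1))² = (42 - 24)² = 18² = 324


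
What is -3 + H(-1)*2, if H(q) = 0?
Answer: -3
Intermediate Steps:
-3 + H(-1)*2 = -3 + 0*2 = -3 + 0 = -3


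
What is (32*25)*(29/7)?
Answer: 23200/7 ≈ 3314.3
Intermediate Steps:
(32*25)*(29/7) = 800*(29*(⅐)) = 800*(29/7) = 23200/7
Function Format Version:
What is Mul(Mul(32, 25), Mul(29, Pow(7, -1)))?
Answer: Rational(23200, 7) ≈ 3314.3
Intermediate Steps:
Mul(Mul(32, 25), Mul(29, Pow(7, -1))) = Mul(800, Mul(29, Rational(1, 7))) = Mul(800, Rational(29, 7)) = Rational(23200, 7)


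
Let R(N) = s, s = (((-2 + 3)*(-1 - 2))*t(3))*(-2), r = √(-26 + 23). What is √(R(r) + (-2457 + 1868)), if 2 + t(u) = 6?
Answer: I*√565 ≈ 23.77*I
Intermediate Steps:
t(u) = 4 (t(u) = -2 + 6 = 4)
r = I*√3 (r = √(-3) = I*√3 ≈ 1.732*I)
s = 24 (s = (((-2 + 3)*(-1 - 2))*4)*(-2) = ((1*(-3))*4)*(-2) = -3*4*(-2) = -12*(-2) = 24)
R(N) = 24
√(R(r) + (-2457 + 1868)) = √(24 + (-2457 + 1868)) = √(24 - 589) = √(-565) = I*√565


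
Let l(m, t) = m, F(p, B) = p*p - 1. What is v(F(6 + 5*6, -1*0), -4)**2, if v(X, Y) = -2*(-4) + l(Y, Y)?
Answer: 16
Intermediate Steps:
F(p, B) = -1 + p**2 (F(p, B) = p**2 - 1 = -1 + p**2)
v(X, Y) = 8 + Y (v(X, Y) = -2*(-4) + Y = 8 + Y)
v(F(6 + 5*6, -1*0), -4)**2 = (8 - 4)**2 = 4**2 = 16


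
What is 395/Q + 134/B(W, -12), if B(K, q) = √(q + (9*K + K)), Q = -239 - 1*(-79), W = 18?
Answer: -79/32 + 67*√42/42 ≈ 7.8696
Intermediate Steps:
Q = -160 (Q = -239 + 79 = -160)
B(K, q) = √(q + 10*K)
395/Q + 134/B(W, -12) = 395/(-160) + 134/(√(-12 + 10*18)) = 395*(-1/160) + 134/(√(-12 + 180)) = -79/32 + 134/(√168) = -79/32 + 134/((2*√42)) = -79/32 + 134*(√42/84) = -79/32 + 67*√42/42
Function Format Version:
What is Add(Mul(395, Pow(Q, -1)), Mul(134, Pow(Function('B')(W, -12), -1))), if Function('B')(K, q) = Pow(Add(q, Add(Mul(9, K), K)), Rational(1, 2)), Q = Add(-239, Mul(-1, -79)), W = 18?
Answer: Add(Rational(-79, 32), Mul(Rational(67, 42), Pow(42, Rational(1, 2)))) ≈ 7.8696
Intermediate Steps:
Q = -160 (Q = Add(-239, 79) = -160)
Function('B')(K, q) = Pow(Add(q, Mul(10, K)), Rational(1, 2))
Add(Mul(395, Pow(Q, -1)), Mul(134, Pow(Function('B')(W, -12), -1))) = Add(Mul(395, Pow(-160, -1)), Mul(134, Pow(Pow(Add(-12, Mul(10, 18)), Rational(1, 2)), -1))) = Add(Mul(395, Rational(-1, 160)), Mul(134, Pow(Pow(Add(-12, 180), Rational(1, 2)), -1))) = Add(Rational(-79, 32), Mul(134, Pow(Pow(168, Rational(1, 2)), -1))) = Add(Rational(-79, 32), Mul(134, Pow(Mul(2, Pow(42, Rational(1, 2))), -1))) = Add(Rational(-79, 32), Mul(134, Mul(Rational(1, 84), Pow(42, Rational(1, 2))))) = Add(Rational(-79, 32), Mul(Rational(67, 42), Pow(42, Rational(1, 2))))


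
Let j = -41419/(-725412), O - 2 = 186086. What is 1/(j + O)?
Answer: 11892/2212959175 ≈ 5.3738e-6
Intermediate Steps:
O = 186088 (O = 2 + 186086 = 186088)
j = 679/11892 (j = -41419*(-1/725412) = 679/11892 ≈ 0.057097)
1/(j + O) = 1/(679/11892 + 186088) = 1/(2212959175/11892) = 11892/2212959175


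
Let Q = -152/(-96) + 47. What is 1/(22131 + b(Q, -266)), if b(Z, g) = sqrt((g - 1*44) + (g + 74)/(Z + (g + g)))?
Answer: 128381931/2841222310967 - I*sqrt(10418630806)/2841222310967 ≈ 4.5185e-5 - 3.5925e-8*I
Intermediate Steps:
Q = 583/12 (Q = -152*(-1/96) + 47 = 19/12 + 47 = 583/12 ≈ 48.583)
b(Z, g) = sqrt(-44 + g + (74 + g)/(Z + 2*g)) (b(Z, g) = sqrt((g - 44) + (74 + g)/(Z + 2*g)) = sqrt((-44 + g) + (74 + g)/(Z + 2*g)) = sqrt(-44 + g + (74 + g)/(Z + 2*g)))
1/(22131 + b(Q, -266)) = 1/(22131 + sqrt((74 - 266 + (-44 - 266)*(583/12 + 2*(-266)))/(583/12 + 2*(-266)))) = 1/(22131 + sqrt((74 - 266 - 310*(583/12 - 532))/(583/12 - 532))) = 1/(22131 + sqrt((74 - 266 - 310*(-5801/12))/(-5801/12))) = 1/(22131 + sqrt(-12*(74 - 266 + 899155/6)/5801)) = 1/(22131 + sqrt(-12/5801*898003/6)) = 1/(22131 + sqrt(-1796006/5801)) = 1/(22131 + I*sqrt(10418630806)/5801)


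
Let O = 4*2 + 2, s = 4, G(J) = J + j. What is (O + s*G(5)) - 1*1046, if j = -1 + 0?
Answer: -1020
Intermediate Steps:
j = -1
G(J) = -1 + J (G(J) = J - 1 = -1 + J)
O = 10 (O = 8 + 2 = 10)
(O + s*G(5)) - 1*1046 = (10 + 4*(-1 + 5)) - 1*1046 = (10 + 4*4) - 1046 = (10 + 16) - 1046 = 26 - 1046 = -1020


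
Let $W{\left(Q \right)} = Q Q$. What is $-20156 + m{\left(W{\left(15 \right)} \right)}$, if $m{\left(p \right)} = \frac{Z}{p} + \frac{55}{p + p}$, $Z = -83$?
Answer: $- \frac{3023437}{150} \approx -20156.0$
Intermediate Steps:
$W{\left(Q \right)} = Q^{2}$
$m{\left(p \right)} = - \frac{111}{2 p}$ ($m{\left(p \right)} = - \frac{83}{p} + \frac{55}{p + p} = - \frac{83}{p} + \frac{55}{2 p} = - \frac{111}{2 p}$)
$-20156 + m{\left(W{\left(15 \right)} \right)} = -20156 - \frac{111}{2 \cdot 15^{2}} = -20156 - \frac{111}{2 \cdot 225} = -20156 - \frac{37}{150} = - \frac{3023437}{150}$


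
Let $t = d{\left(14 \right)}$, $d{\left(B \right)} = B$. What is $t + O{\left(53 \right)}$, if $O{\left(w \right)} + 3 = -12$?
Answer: $-1$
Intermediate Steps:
$O{\left(w \right)} = -15$ ($O{\left(w \right)} = -3 - 12 = -15$)
$t = 14$
$t + O{\left(53 \right)} = 14 - 15 = -1$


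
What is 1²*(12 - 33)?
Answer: -21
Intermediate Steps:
1²*(12 - 33) = 1*(-21) = -21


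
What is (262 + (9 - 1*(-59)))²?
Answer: 108900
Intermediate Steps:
(262 + (9 - 1*(-59)))² = (262 + (9 + 59))² = (262 + 68)² = 330² = 108900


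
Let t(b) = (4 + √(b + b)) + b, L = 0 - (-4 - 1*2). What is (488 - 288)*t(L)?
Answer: 2000 + 400*√3 ≈ 2692.8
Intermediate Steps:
L = 6 (L = 0 - (-4 - 2) = 0 - 1*(-6) = 0 + 6 = 6)
t(b) = 4 + b + √2*√b (t(b) = (4 + √(2*b)) + b = (4 + √2*√b) + b = 4 + b + √2*√b)
(488 - 288)*t(L) = (488 - 288)*(4 + 6 + √2*√6) = 200*(4 + 6 + 2*√3) = 200*(10 + 2*√3) = 2000 + 400*√3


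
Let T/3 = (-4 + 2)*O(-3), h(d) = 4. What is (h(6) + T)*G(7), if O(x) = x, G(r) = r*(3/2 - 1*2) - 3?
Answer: -143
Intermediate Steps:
G(r) = -3 - r/2 (G(r) = r*(3*(½) - 2) - 3 = r*(3/2 - 2) - 3 = r*(-½) - 3 = -r/2 - 3 = -3 - r/2)
T = 18 (T = 3*((-4 + 2)*(-3)) = 3*(-2*(-3)) = 3*6 = 18)
(h(6) + T)*G(7) = (4 + 18)*(-3 - ½*7) = 22*(-3 - 7/2) = 22*(-13/2) = -143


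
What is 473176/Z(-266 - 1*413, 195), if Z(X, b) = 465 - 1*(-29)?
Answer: 12452/13 ≈ 957.85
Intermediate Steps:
Z(X, b) = 494 (Z(X, b) = 465 + 29 = 494)
473176/Z(-266 - 1*413, 195) = 473176/494 = 473176*(1/494) = 12452/13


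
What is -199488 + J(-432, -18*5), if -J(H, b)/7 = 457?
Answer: -202687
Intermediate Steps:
J(H, b) = -3199 (J(H, b) = -7*457 = -3199)
-199488 + J(-432, -18*5) = -199488 - 3199 = -202687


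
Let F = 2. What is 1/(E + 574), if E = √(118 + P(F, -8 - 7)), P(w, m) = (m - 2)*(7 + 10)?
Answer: 574/329647 - 3*I*√19/329647 ≈ 0.0017413 - 3.9669e-5*I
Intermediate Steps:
P(w, m) = -34 + 17*m (P(w, m) = (-2 + m)*17 = -34 + 17*m)
E = 3*I*√19 (E = √(118 + (-34 + 17*(-8 - 7))) = √(118 + (-34 + 17*(-15))) = √(118 + (-34 - 255)) = √(118 - 289) = √(-171) = 3*I*√19 ≈ 13.077*I)
1/(E + 574) = 1/(3*I*√19 + 574) = 1/(574 + 3*I*√19)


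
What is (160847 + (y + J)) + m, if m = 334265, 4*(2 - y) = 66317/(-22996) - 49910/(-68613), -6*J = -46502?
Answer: 1057910053421971/2103766064 ≈ 5.0287e+5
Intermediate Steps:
J = 23251/3 (J = -1/6*(-46502) = 23251/3 ≈ 7750.3)
y = 16025074345/6311298192 (y = 2 - (66317/(-22996) - 49910/(-68613))/4 = 2 - (66317*(-1/22996) - 49910*(-1/68613))/4 = 2 - (-66317/22996 + 49910/68613)/4 = 2 - 1/4*(-3402477961/1577824548) = 2 + 3402477961/6311298192 = 16025074345/6311298192 ≈ 2.5391)
(160847 + (y + J)) + m = (160847 + (16025074345/6311298192 + 23251/3)) + 334265 = (160847 + 16310229942803/2103766064) + 334265 = 354694690039011/2103766064 + 334265 = 1057910053421971/2103766064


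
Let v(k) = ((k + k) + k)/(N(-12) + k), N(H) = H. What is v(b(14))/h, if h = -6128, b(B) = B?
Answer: -21/6128 ≈ -0.0034269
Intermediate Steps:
v(k) = 3*k/(-12 + k) (v(k) = ((k + k) + k)/(-12 + k) = (2*k + k)/(-12 + k) = (3*k)/(-12 + k) = 3*k/(-12 + k))
v(b(14))/h = (3*14/(-12 + 14))/(-6128) = (3*14/2)*(-1/6128) = (3*14*(1/2))*(-1/6128) = 21*(-1/6128) = -21/6128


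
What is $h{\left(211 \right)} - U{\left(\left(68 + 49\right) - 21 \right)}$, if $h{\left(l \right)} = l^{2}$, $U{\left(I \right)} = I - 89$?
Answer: $44514$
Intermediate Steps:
$U{\left(I \right)} = -89 + I$
$h{\left(211 \right)} - U{\left(\left(68 + 49\right) - 21 \right)} = 211^{2} - \left(-89 + \left(\left(68 + 49\right) - 21\right)\right) = 44521 - \left(-89 + \left(117 - 21\right)\right) = 44521 - \left(-89 + 96\right) = 44521 - 7 = 44514$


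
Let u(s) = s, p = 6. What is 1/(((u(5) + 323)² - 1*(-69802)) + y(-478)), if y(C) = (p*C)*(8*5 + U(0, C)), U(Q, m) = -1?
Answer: 1/65534 ≈ 1.5259e-5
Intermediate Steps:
y(C) = 234*C (y(C) = (6*C)*(8*5 - 1) = (6*C)*(40 - 1) = (6*C)*39 = 234*C)
1/(((u(5) + 323)² - 1*(-69802)) + y(-478)) = 1/(((5 + 323)² - 1*(-69802)) + 234*(-478)) = 1/((328² + 69802) - 111852) = 1/((107584 + 69802) - 111852) = 1/(177386 - 111852) = 1/65534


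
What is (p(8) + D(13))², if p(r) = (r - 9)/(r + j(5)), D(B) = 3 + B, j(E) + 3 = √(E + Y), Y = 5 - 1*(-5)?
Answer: 1202/5 + 31*√15/10 ≈ 252.41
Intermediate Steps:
Y = 10 (Y = 5 + 5 = 10)
j(E) = -3 + √(10 + E) (j(E) = -3 + √(E + 10) = -3 + √(10 + E))
p(r) = (-9 + r)/(-3 + r + √15) (p(r) = (r - 9)/(r + (-3 + √(10 + 5))) = (-9 + r)/(r + (-3 + √15)) = (-9 + r)/(-3 + r + √15))
(p(8) + D(13))² = ((-9 + 8)/(-3 + 8 + √15) + (3 + 13))² = (-1/(5 + √15) + 16)² = (16 - 1/(5 + √15))²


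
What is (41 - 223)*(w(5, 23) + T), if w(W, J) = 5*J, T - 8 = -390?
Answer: 48594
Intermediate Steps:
T = -382 (T = 8 - 390 = -382)
(41 - 223)*(w(5, 23) + T) = (41 - 223)*(5*23 - 382) = -182*(115 - 382) = -182*(-267) = 48594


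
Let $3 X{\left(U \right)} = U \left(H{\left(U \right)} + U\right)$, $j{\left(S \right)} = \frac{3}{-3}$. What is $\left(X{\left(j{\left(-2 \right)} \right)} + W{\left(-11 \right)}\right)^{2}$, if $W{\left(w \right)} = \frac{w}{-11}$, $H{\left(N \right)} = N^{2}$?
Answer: $1$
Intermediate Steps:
$j{\left(S \right)} = -1$ ($j{\left(S \right)} = 3 \left(- \frac{1}{3}\right) = -1$)
$X{\left(U \right)} = \frac{U \left(U + U^{2}\right)}{3}$ ($X{\left(U \right)} = \frac{U \left(U^{2} + U\right)}{3} = \frac{U \left(U + U^{2}\right)}{3}$)
$W{\left(w \right)} = - \frac{w}{11}$ ($W{\left(w \right)} = w \left(- \frac{1}{11}\right) = - \frac{w}{11}$)
$\left(X{\left(j{\left(-2 \right)} \right)} + W{\left(-11 \right)}\right)^{2} = \left(\frac{\left(-1\right)^{2} \left(1 - 1\right)}{3} - -1\right)^{2} = \left(\frac{1}{3} \cdot 1 \cdot 0 + 1\right)^{2} = \left(0 + 1\right)^{2} = 1^{2} = 1$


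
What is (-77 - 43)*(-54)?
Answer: 6480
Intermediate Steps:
(-77 - 43)*(-54) = -120*(-54) = 6480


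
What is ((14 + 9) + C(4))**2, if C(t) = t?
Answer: 729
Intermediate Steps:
((14 + 9) + C(4))**2 = ((14 + 9) + 4)**2 = (23 + 4)**2 = 27**2 = 729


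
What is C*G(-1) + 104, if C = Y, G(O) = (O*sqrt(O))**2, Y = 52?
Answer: 52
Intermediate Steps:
G(O) = O**3 (G(O) = (O**(3/2))**2 = O**3)
C = 52
C*G(-1) + 104 = 52*(-1)**3 + 104 = 52*(-1) + 104 = -52 + 104 = 52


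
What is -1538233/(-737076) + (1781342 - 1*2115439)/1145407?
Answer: 1515647965459/844252009932 ≈ 1.7953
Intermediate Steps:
-1538233/(-737076) + (1781342 - 1*2115439)/1145407 = -1538233*(-1/737076) + (1781342 - 2115439)*(1/1145407) = 1538233/737076 - 334097*1/1145407 = 1538233/737076 - 334097/1145407 = 1515647965459/844252009932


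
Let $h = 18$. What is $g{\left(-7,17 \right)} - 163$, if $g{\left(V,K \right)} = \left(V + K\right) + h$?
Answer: $-135$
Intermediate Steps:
$g{\left(V,K \right)} = 18 + K + V$ ($g{\left(V,K \right)} = \left(V + K\right) + 18 = \left(K + V\right) + 18 = 18 + K + V$)
$g{\left(-7,17 \right)} - 163 = \left(18 + 17 - 7\right) - 163 = 28 - 163 = -135$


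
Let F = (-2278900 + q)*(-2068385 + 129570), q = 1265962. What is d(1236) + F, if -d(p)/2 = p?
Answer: 1963899385998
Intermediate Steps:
d(p) = -2*p
F = 1963899388470 (F = (-2278900 + 1265962)*(-2068385 + 129570) = -1012938*(-1938815) = 1963899388470)
d(1236) + F = -2*1236 + 1963899388470 = -2472 + 1963899388470 = 1963899385998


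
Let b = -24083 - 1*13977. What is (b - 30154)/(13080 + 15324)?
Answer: -11369/4734 ≈ -2.4016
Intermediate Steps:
b = -38060 (b = -24083 - 13977 = -38060)
(b - 30154)/(13080 + 15324) = (-38060 - 30154)/(13080 + 15324) = -68214/28404 = -68214*1/28404 = -11369/4734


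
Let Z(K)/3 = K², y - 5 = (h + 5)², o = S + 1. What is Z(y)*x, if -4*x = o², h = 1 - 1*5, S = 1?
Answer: -108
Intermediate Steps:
h = -4 (h = 1 - 5 = -4)
o = 2 (o = 1 + 1 = 2)
y = 6 (y = 5 + (-4 + 5)² = 5 + 1² = 5 + 1 = 6)
Z(K) = 3*K²
x = -1 (x = -¼*2² = -¼*4 = -1)
Z(y)*x = (3*6²)*(-1) = (3*36)*(-1) = 108*(-1) = -108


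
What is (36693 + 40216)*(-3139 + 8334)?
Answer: 399542255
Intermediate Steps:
(36693 + 40216)*(-3139 + 8334) = 76909*5195 = 399542255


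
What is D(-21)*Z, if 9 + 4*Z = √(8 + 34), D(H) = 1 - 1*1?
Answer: 0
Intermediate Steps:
D(H) = 0 (D(H) = 1 - 1 = 0)
Z = -9/4 + √42/4 (Z = -9/4 + √(8 + 34)/4 = -9/4 + √42/4 ≈ -0.62982)
D(-21)*Z = 0*(-9/4 + √42/4) = 0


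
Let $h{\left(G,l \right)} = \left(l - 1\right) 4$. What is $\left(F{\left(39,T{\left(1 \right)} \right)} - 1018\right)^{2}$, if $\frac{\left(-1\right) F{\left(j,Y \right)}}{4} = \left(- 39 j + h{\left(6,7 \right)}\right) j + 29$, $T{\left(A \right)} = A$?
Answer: $54008830404$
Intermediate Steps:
$h{\left(G,l \right)} = -4 + 4 l$ ($h{\left(G,l \right)} = \left(-1 + l\right) 4 = -4 + 4 l$)
$F{\left(j,Y \right)} = -116 - 4 j \left(24 - 39 j\right)$ ($F{\left(j,Y \right)} = - 4 \left(\left(- 39 j + \left(-4 + 4 \cdot 7\right)\right) j + 29\right) = - 4 \left(\left(- 39 j + \left(-4 + 28\right)\right) j + 29\right) = - 4 \left(\left(- 39 j + 24\right) j + 29\right) = - 4 \left(\left(24 - 39 j\right) j + 29\right) = - 4 \left(j \left(24 - 39 j\right) + 29\right) = - 4 \left(29 + j \left(24 - 39 j\right)\right) = -116 - 4 j \left(24 - 39 j\right)$)
$\left(F{\left(39,T{\left(1 \right)} \right)} - 1018\right)^{2} = \left(\left(-116 - 3744 + 156 \cdot 39^{2}\right) - 1018\right)^{2} = \left(\left(-116 - 3744 + 156 \cdot 1521\right) - 1018\right)^{2} = \left(\left(-116 - 3744 + 237276\right) - 1018\right)^{2} = \left(233416 - 1018\right)^{2} = 232398^{2} = 54008830404$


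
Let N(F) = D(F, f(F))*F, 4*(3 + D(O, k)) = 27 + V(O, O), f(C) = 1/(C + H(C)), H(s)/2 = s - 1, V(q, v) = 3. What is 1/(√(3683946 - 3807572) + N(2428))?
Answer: 5463/59750551 - I*√123626/119501102 ≈ 9.143e-5 - 2.9423e-6*I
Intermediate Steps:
H(s) = -2 + 2*s (H(s) = 2*(s - 1) = 2*(-1 + s) = -2 + 2*s)
f(C) = 1/(-2 + 3*C) (f(C) = 1/(C + (-2 + 2*C)) = 1/(-2 + 3*C))
D(O, k) = 9/2 (D(O, k) = -3 + (27 + 3)/4 = -3 + (¼)*30 = -3 + 15/2 = 9/2)
N(F) = 9*F/2
1/(√(3683946 - 3807572) + N(2428)) = 1/(√(3683946 - 3807572) + (9/2)*2428) = 1/(√(-123626) + 10926) = 1/(I*√123626 + 10926) = 1/(10926 + I*√123626)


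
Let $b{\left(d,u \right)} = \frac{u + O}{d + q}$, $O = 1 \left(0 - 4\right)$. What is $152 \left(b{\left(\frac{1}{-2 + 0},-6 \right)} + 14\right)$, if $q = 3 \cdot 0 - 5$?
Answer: $\frac{26448}{11} \approx 2404.4$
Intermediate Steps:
$q = -5$ ($q = 0 - 5 = -5$)
$O = -4$ ($O = 1 \left(-4\right) = -4$)
$b{\left(d,u \right)} = \frac{-4 + u}{-5 + d}$ ($b{\left(d,u \right)} = \frac{u - 4}{d - 5} = \frac{-4 + u}{-5 + d}$)
$152 \left(b{\left(\frac{1}{-2 + 0},-6 \right)} + 14\right) = 152 \left(\frac{-4 - 6}{-5 + \frac{1}{-2 + 0}} + 14\right) = 152 \left(\frac{1}{-5 + \frac{1}{-2}} \left(-10\right) + 14\right) = 152 \left(\frac{1}{-5 - \frac{1}{2}} \left(-10\right) + 14\right) = 152 \left(\frac{1}{- \frac{11}{2}} \left(-10\right) + 14\right) = 152 \left(\left(- \frac{2}{11}\right) \left(-10\right) + 14\right) = 152 \left(\frac{20}{11} + 14\right) = 152 \cdot \frac{174}{11} = \frac{26448}{11}$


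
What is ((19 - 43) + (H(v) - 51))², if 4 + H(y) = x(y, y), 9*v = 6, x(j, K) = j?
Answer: 55225/9 ≈ 6136.1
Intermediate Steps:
v = ⅔ (v = (⅑)*6 = ⅔ ≈ 0.66667)
H(y) = -4 + y
((19 - 43) + (H(v) - 51))² = ((19 - 43) + ((-4 + ⅔) - 51))² = (-24 + (-10/3 - 51))² = (-24 - 163/3)² = (-235/3)² = 55225/9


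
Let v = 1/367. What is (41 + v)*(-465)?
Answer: -6997320/367 ≈ -19066.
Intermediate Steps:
v = 1/367 ≈ 0.0027248
(41 + v)*(-465) = (41 + 1/367)*(-465) = (15048/367)*(-465) = -6997320/367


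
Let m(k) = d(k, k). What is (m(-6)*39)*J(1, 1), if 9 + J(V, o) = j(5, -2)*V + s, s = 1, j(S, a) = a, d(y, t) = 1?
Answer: -390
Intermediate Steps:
m(k) = 1
J(V, o) = -8 - 2*V (J(V, o) = -9 + (-2*V + 1) = -9 + (1 - 2*V) = -8 - 2*V)
(m(-6)*39)*J(1, 1) = (1*39)*(-8 - 2*1) = 39*(-8 - 2) = 39*(-10) = -390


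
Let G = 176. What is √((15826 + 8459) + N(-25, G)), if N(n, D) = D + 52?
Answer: √24513 ≈ 156.57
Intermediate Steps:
N(n, D) = 52 + D
√((15826 + 8459) + N(-25, G)) = √((15826 + 8459) + (52 + 176)) = √(24285 + 228) = √24513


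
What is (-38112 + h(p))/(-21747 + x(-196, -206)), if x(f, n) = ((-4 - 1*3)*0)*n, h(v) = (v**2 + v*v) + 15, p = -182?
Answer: -28151/21747 ≈ -1.2945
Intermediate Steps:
h(v) = 15 + 2*v**2 (h(v) = (v**2 + v**2) + 15 = 2*v**2 + 15 = 15 + 2*v**2)
x(f, n) = 0 (x(f, n) = ((-4 - 3)*0)*n = (-7*0)*n = 0*n = 0)
(-38112 + h(p))/(-21747 + x(-196, -206)) = (-38112 + (15 + 2*(-182)**2))/(-21747 + 0) = (-38112 + (15 + 2*33124))/(-21747) = (-38112 + (15 + 66248))*(-1/21747) = (-38112 + 66263)*(-1/21747) = 28151*(-1/21747) = -28151/21747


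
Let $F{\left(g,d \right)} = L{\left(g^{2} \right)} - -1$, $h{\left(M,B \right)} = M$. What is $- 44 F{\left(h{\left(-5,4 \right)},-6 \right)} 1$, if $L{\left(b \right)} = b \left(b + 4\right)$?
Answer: $-31944$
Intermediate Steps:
$L{\left(b \right)} = b \left(4 + b\right)$
$F{\left(g,d \right)} = 1 + g^{2} \left(4 + g^{2}\right)$ ($F{\left(g,d \right)} = g^{2} \left(4 + g^{2}\right) - -1 = g^{2} \left(4 + g^{2}\right) + 1 = 1 + g^{2} \left(4 + g^{2}\right)$)
$- 44 F{\left(h{\left(-5,4 \right)},-6 \right)} 1 = - 44 \left(1 + \left(-5\right)^{2} \left(4 + \left(-5\right)^{2}\right)\right) 1 = - 44 \left(1 + 25 \left(4 + 25\right)\right) 1 = - 44 \left(1 + 25 \cdot 29\right) 1 = - 44 \left(1 + 725\right) 1 = \left(-44\right) 726 \cdot 1 = \left(-31944\right) 1 = -31944$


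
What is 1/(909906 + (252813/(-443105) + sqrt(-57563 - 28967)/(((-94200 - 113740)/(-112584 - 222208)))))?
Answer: 19311928539420484477919565/17572033391886207043061394879721 - 34171687129707909730*I*sqrt(86530)/17572033391886207043061394879721 ≈ 1.099e-6 - 5.7204e-10*I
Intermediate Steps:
1/(909906 + (252813/(-443105) + sqrt(-57563 - 28967)/(((-94200 - 113740)/(-112584 - 222208))))) = 1/(909906 + (252813*(-1/443105) + sqrt(-86530)/((-207940/(-334792))))) = 1/(909906 + (-252813/443105 + (I*sqrt(86530))/((-207940*(-1/334792))))) = 1/(909906 + (-252813/443105 + (I*sqrt(86530))/(51985/83698))) = 1/(909906 + (-252813/443105 + (I*sqrt(86530))*(83698/51985))) = 1/(909906 + (-252813/443105 + 83698*I*sqrt(86530)/51985)) = 1/(403183645317/443105 + 83698*I*sqrt(86530)/51985)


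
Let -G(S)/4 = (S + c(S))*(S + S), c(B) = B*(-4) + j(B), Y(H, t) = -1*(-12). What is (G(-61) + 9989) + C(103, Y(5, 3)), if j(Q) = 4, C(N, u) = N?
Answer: 101348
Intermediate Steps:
Y(H, t) = 12
c(B) = 4 - 4*B (c(B) = B*(-4) + 4 = -4*B + 4 = 4 - 4*B)
G(S) = -8*S*(4 - 3*S) (G(S) = -4*(S + (4 - 4*S))*(S + S) = -4*(4 - 3*S)*2*S = -8*S*(4 - 3*S))
(G(-61) + 9989) + C(103, Y(5, 3)) = (8*(-61)*(-4 + 3*(-61)) + 9989) + 103 = (8*(-61)*(-4 - 183) + 9989) + 103 = (8*(-61)*(-187) + 9989) + 103 = (91256 + 9989) + 103 = 101245 + 103 = 101348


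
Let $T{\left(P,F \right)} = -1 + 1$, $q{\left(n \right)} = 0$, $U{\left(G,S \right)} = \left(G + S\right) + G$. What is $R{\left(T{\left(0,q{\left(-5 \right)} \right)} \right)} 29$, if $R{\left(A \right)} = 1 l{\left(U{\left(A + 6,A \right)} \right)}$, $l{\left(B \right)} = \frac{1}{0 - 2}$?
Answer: $- \frac{29}{2} \approx -14.5$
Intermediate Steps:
$U{\left(G,S \right)} = S + 2 G$
$l{\left(B \right)} = - \frac{1}{2}$ ($l{\left(B \right)} = \frac{1}{-2} = - \frac{1}{2}$)
$T{\left(P,F \right)} = 0$
$R{\left(A \right)} = - \frac{1}{2}$ ($R{\left(A \right)} = 1 \left(- \frac{1}{2}\right) = - \frac{1}{2}$)
$R{\left(T{\left(0,q{\left(-5 \right)} \right)} \right)} 29 = \left(- \frac{1}{2}\right) 29 = - \frac{29}{2}$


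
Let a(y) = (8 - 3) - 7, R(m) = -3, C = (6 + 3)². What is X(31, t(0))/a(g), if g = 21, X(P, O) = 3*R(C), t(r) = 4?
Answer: 9/2 ≈ 4.5000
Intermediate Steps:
C = 81 (C = 9² = 81)
X(P, O) = -9 (X(P, O) = 3*(-3) = -9)
a(y) = -2 (a(y) = 5 - 7 = -2)
X(31, t(0))/a(g) = -9/(-2) = -9*(-½) = 9/2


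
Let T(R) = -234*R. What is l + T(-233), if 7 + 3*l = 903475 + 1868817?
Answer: 978617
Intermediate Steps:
l = 924095 (l = -7/3 + (903475 + 1868817)/3 = -7/3 + (1/3)*2772292 = -7/3 + 2772292/3 = 924095)
l + T(-233) = 924095 - 234*(-233) = 924095 + 54522 = 978617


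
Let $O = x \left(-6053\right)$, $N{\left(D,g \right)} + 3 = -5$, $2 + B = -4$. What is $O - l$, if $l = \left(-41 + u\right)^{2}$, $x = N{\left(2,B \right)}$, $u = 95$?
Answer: $45508$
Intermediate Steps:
$B = -6$ ($B = -2 - 4 = -6$)
$N{\left(D,g \right)} = -8$ ($N{\left(D,g \right)} = -3 - 5 = -8$)
$x = -8$
$O = 48424$ ($O = \left(-8\right) \left(-6053\right) = 48424$)
$l = 2916$ ($l = \left(-41 + 95\right)^{2} = 54^{2} = 2916$)
$O - l = 48424 - 2916 = 45508$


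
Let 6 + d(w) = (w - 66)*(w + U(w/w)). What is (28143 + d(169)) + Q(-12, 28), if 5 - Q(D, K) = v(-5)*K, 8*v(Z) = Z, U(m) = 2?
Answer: 91545/2 ≈ 45773.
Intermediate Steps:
v(Z) = Z/8
Q(D, K) = 5 + 5*K/8 (Q(D, K) = 5 - (1/8)*(-5)*K = 5 - (-5)*K/8 = 5 + 5*K/8)
d(w) = -6 + (-66 + w)*(2 + w) (d(w) = -6 + (w - 66)*(w + 2) = -6 + (-66 + w)*(2 + w))
(28143 + d(169)) + Q(-12, 28) = (28143 + (-138 + 169**2 - 64*169)) + (5 + (5/8)*28) = (28143 + (-138 + 28561 - 10816)) + (5 + 35/2) = (28143 + 17607) + 45/2 = 45750 + 45/2 = 91545/2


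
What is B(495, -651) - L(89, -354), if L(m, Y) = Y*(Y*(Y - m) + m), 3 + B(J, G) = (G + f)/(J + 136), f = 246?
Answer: 35049835416/631 ≈ 5.5546e+7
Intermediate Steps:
B(J, G) = -3 + (246 + G)/(136 + J) (B(J, G) = -3 + (G + 246)/(J + 136) = -3 + (246 + G)/(136 + J))
L(m, Y) = Y*(m + Y*(Y - m))
B(495, -651) - L(89, -354) = (-162 - 651 - 3*495)/(136 + 495) - (-354)*(89 + (-354)² - 1*(-354)*89) = (-162 - 651 - 1485)/631 - (-354)*(89 + 125316 + 31506) = (1/631)*(-2298) - (-354)*156911 = -2298/631 - 1*(-55546494) = -2298/631 + 55546494 = 35049835416/631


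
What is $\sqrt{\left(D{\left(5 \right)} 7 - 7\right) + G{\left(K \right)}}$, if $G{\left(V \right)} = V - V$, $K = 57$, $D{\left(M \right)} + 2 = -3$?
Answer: $i \sqrt{42} \approx 6.4807 i$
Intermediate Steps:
$D{\left(M \right)} = -5$ ($D{\left(M \right)} = -2 - 3 = -5$)
$G{\left(V \right)} = 0$
$\sqrt{\left(D{\left(5 \right)} 7 - 7\right) + G{\left(K \right)}} = \sqrt{\left(\left(-5\right) 7 - 7\right) + 0} = \sqrt{\left(-35 - 7\right) + 0} = \sqrt{-42 + 0} = \sqrt{-42} = i \sqrt{42}$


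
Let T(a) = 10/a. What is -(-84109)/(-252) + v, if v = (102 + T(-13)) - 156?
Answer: -1272841/3276 ≈ -388.54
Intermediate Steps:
v = -712/13 (v = (102 + 10/(-13)) - 156 = (102 + 10*(-1/13)) - 156 = (102 - 10/13) - 156 = 1316/13 - 156 = -712/13 ≈ -54.769)
-(-84109)/(-252) + v = -(-84109)/(-252) - 712/13 = -(-84109)*(-1)/252 - 712/13 = -349*241/252 - 712/13 = -84109/252 - 712/13 = -1272841/3276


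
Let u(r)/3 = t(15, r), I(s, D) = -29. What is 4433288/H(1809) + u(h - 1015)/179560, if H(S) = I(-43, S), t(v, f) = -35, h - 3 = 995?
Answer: -5489939285/35912 ≈ -1.5287e+5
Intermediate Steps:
h = 998 (h = 3 + 995 = 998)
u(r) = -105 (u(r) = 3*(-35) = -105)
H(S) = -29
4433288/H(1809) + u(h - 1015)/179560 = 4433288/(-29) - 105/179560 = 4433288*(-1/29) - 105*1/179560 = -152872 - 21/35912 = -5489939285/35912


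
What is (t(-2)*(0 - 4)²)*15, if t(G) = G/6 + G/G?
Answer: 160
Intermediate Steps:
t(G) = 1 + G/6 (t(G) = G*(⅙) + 1 = G/6 + 1 = 1 + G/6)
(t(-2)*(0 - 4)²)*15 = ((1 + (⅙)*(-2))*(0 - 4)²)*15 = ((1 - ⅓)*(-4)²)*15 = ((⅔)*16)*15 = (32/3)*15 = 160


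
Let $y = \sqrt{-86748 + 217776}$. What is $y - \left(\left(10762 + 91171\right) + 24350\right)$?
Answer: $-126283 + 2 \sqrt{32757} \approx -1.2592 \cdot 10^{5}$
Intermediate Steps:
$y = 2 \sqrt{32757}$ ($y = \sqrt{131028} = 2 \sqrt{32757} \approx 361.98$)
$y - \left(\left(10762 + 91171\right) + 24350\right) = 2 \sqrt{32757} - \left(\left(10762 + 91171\right) + 24350\right) = 2 \sqrt{32757} - \left(101933 + 24350\right) = 2 \sqrt{32757} - 126283 = -126283 + 2 \sqrt{32757}$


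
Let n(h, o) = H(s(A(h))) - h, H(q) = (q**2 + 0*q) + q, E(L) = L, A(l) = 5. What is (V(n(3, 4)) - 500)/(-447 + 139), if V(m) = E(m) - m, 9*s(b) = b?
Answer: 125/77 ≈ 1.6234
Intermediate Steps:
s(b) = b/9
H(q) = q + q**2 (H(q) = (q**2 + 0) + q = q**2 + q = q + q**2)
n(h, o) = 70/81 - h (n(h, o) = ((1/9)*5)*(1 + (1/9)*5) - h = 5*(1 + 5/9)/9 - h = (5/9)*(14/9) - h = 70/81 - h)
V(m) = 0 (V(m) = m - m = 0)
(V(n(3, 4)) - 500)/(-447 + 139) = (0 - 500)/(-447 + 139) = -500/(-308) = -500*(-1/308) = 125/77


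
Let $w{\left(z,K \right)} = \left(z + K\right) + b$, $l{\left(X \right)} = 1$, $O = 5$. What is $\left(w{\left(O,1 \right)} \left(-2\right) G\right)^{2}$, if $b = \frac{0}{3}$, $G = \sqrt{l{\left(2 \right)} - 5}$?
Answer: $-576$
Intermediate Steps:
$G = 2 i$ ($G = \sqrt{1 - 5} = \sqrt{-4} = 2 i \approx 2.0 i$)
$b = 0$ ($b = 0 \cdot \frac{1}{3} = 0$)
$w{\left(z,K \right)} = K + z$ ($w{\left(z,K \right)} = \left(z + K\right) + 0 = \left(K + z\right) + 0 = K + z$)
$\left(w{\left(O,1 \right)} \left(-2\right) G\right)^{2} = \left(\left(1 + 5\right) \left(-2\right) 2 i\right)^{2} = \left(6 \left(-2\right) 2 i\right)^{2} = \left(- 12 \cdot 2 i\right)^{2} = \left(- 24 i\right)^{2} = -576$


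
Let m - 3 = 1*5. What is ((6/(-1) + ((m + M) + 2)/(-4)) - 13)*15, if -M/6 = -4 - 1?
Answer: -435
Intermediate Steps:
m = 8 (m = 3 + 1*5 = 3 + 5 = 8)
M = 30 (M = -6*(-4 - 1) = -6*(-5) = 30)
((6/(-1) + ((m + M) + 2)/(-4)) - 13)*15 = ((6/(-1) + ((8 + 30) + 2)/(-4)) - 13)*15 = ((6*(-1) + (38 + 2)*(-¼)) - 13)*15 = ((-6 + 40*(-¼)) - 13)*15 = ((-6 - 10) - 13)*15 = (-16 - 13)*15 = -29*15 = -435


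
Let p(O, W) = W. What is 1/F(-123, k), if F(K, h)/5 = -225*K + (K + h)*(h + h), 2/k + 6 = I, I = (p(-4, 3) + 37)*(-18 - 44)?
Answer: 1545049/213797684275 ≈ 7.2267e-6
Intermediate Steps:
I = -2480 (I = (3 + 37)*(-18 - 44) = 40*(-62) = -2480)
k = -1/1243 (k = 2/(-6 - 2480) = 2/(-2486) = 2*(-1/2486) = -1/1243 ≈ -0.00080451)
F(K, h) = -1125*K + 10*h*(K + h) (F(K, h) = 5*(-225*K + (K + h)*(h + h)) = 5*(-225*K + (K + h)*(2*h)) = 5*(-225*K + 2*h*(K + h)) = -1125*K + 10*h*(K + h))
1/F(-123, k) = 1/(-1125*(-123) + 10*(-1/1243)² + 10*(-123)*(-1/1243)) = 1/(138375 + 10*(1/1545049) + 1230/1243) = 1/(138375 + 10/1545049 + 1230/1243) = 1/(213797684275/1545049) = 1545049/213797684275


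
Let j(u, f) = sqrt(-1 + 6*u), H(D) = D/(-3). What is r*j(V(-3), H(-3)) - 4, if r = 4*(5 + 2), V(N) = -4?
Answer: -4 + 140*I ≈ -4.0 + 140.0*I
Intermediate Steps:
H(D) = -D/3 (H(D) = D*(-1/3) = -D/3)
r = 28 (r = 4*7 = 28)
r*j(V(-3), H(-3)) - 4 = 28*sqrt(-1 + 6*(-4)) - 4 = 28*sqrt(-1 - 24) - 4 = 28*sqrt(-25) - 4 = 28*(5*I) - 4 = 140*I - 4 = -4 + 140*I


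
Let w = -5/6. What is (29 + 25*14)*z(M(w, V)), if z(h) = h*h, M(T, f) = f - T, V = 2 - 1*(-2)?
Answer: 318739/36 ≈ 8853.9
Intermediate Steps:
V = 4 (V = 2 + 2 = 4)
w = -⅚ (w = -5*⅙ = -⅚ ≈ -0.83333)
z(h) = h²
(29 + 25*14)*z(M(w, V)) = (29 + 25*14)*(4 - 1*(-⅚))² = (29 + 350)*(4 + ⅚)² = 379*(29/6)² = 379*(841/36) = 318739/36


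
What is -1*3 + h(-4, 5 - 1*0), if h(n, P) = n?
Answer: -7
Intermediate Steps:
-1*3 + h(-4, 5 - 1*0) = -1*3 - 4 = -3 - 4 = -7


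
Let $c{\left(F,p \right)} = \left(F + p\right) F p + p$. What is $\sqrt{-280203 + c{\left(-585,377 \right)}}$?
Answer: $\sqrt{45593534} \approx 6752.3$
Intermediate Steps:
$c{\left(F,p \right)} = p + F p \left(F + p\right)$ ($c{\left(F,p \right)} = F \left(F + p\right) p + p = F p \left(F + p\right) + p = p + F p \left(F + p\right)$)
$\sqrt{-280203 + c{\left(-585,377 \right)}} = \sqrt{-280203 + 377 \left(1 + \left(-585\right)^{2} - 220545\right)} = \sqrt{-280203 + 377 \left(1 + 342225 - 220545\right)} = \sqrt{-280203 + 377 \cdot 121681} = \sqrt{-280203 + 45873737} = \sqrt{45593534}$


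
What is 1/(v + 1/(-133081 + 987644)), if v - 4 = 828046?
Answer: 854563/707620892151 ≈ 1.2077e-6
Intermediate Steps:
v = 828050 (v = 4 + 828046 = 828050)
1/(v + 1/(-133081 + 987644)) = 1/(828050 + 1/(-133081 + 987644)) = 1/(828050 + 1/854563) = 1/(707620892151/854563) = 854563/707620892151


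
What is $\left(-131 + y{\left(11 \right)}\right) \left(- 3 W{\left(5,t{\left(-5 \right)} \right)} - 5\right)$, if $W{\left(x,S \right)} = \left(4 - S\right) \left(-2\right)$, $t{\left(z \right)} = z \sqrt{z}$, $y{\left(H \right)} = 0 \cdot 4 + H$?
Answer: $-2280 - 3600 i \sqrt{5} \approx -2280.0 - 8049.8 i$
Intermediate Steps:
$y{\left(H \right)} = H$ ($y{\left(H \right)} = 0 + H = H$)
$t{\left(z \right)} = z^{\frac{3}{2}}$
$W{\left(x,S \right)} = -8 + 2 S$
$\left(-131 + y{\left(11 \right)}\right) \left(- 3 W{\left(5,t{\left(-5 \right)} \right)} - 5\right) = \left(-131 + 11\right) \left(- 3 \left(-8 + 2 \left(-5\right)^{\frac{3}{2}}\right) - 5\right) = - 120 \left(- 3 \left(-8 + 2 \left(- 5 i \sqrt{5}\right)\right) - 5\right) = - 120 \left(- 3 \left(-8 - 10 i \sqrt{5}\right) - 5\right) = - 120 \left(\left(24 + 30 i \sqrt{5}\right) - 5\right) = - 120 \left(19 + 30 i \sqrt{5}\right) = -2280 - 3600 i \sqrt{5}$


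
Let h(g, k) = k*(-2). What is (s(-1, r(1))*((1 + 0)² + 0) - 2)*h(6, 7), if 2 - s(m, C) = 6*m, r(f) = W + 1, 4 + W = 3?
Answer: -84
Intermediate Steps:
W = -1 (W = -4 + 3 = -1)
r(f) = 0 (r(f) = -1 + 1 = 0)
s(m, C) = 2 - 6*m
h(g, k) = -2*k
(s(-1, r(1))*((1 + 0)² + 0) - 2)*h(6, 7) = ((2 - 6*(-1))*((1 + 0)² + 0) - 2)*(-2*7) = ((2 + 6)*(1² + 0) - 2)*(-14) = (8*(1 + 0) - 2)*(-14) = (8*1 - 2)*(-14) = (8 - 2)*(-14) = 6*(-14) = -84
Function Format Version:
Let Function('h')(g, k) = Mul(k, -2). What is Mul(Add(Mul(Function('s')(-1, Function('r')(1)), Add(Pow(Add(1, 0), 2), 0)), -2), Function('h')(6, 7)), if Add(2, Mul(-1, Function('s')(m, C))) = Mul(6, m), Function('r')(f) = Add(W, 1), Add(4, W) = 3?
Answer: -84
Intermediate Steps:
W = -1 (W = Add(-4, 3) = -1)
Function('r')(f) = 0 (Function('r')(f) = Add(-1, 1) = 0)
Function('s')(m, C) = Add(2, Mul(-6, m)) (Function('s')(m, C) = Add(2, Mul(-1, Mul(6, m))) = Add(2, Mul(-6, m)))
Function('h')(g, k) = Mul(-2, k)
Mul(Add(Mul(Function('s')(-1, Function('r')(1)), Add(Pow(Add(1, 0), 2), 0)), -2), Function('h')(6, 7)) = Mul(Add(Mul(Add(2, Mul(-6, -1)), Add(Pow(Add(1, 0), 2), 0)), -2), Mul(-2, 7)) = Mul(Add(Mul(Add(2, 6), Add(Pow(1, 2), 0)), -2), -14) = Mul(Add(Mul(8, Add(1, 0)), -2), -14) = Mul(Add(Mul(8, 1), -2), -14) = Mul(Add(8, -2), -14) = Mul(6, -14) = -84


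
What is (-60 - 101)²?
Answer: 25921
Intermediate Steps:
(-60 - 101)² = (-161)² = 25921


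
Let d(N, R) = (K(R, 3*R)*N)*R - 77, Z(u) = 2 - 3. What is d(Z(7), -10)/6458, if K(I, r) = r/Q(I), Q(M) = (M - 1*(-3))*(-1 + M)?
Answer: -6229/497266 ≈ -0.012526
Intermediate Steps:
Z(u) = -1
Q(M) = (-1 + M)*(3 + M) (Q(M) = (M + 3)*(-1 + M) = (3 + M)*(-1 + M) = (-1 + M)*(3 + M))
K(I, r) = r/(-3 + I² + 2*I)
d(N, R) = -77 + 3*N*R²/(-3 + R² + 2*R) (d(N, R) = (((3*R)/(-3 + R² + 2*R))*N)*R - 77 = ((3*R/(-3 + R² + 2*R))*N)*R - 77 = (3*N*R/(-3 + R² + 2*R))*R - 77 = 3*N*R²/(-3 + R² + 2*R) - 77 = -77 + 3*N*R²/(-3 + R² + 2*R))
d(Z(7), -10)/6458 = ((231 - 154*(-10) - 77*(-10)² + 3*(-1)*(-10)²)/(-3 + (-10)² + 2*(-10)))/6458 = ((231 + 1540 - 77*100 + 3*(-1)*100)/(-3 + 100 - 20))*(1/6458) = ((231 + 1540 - 7700 - 300)/77)*(1/6458) = ((1/77)*(-6229))*(1/6458) = -6229/77*1/6458 = -6229/497266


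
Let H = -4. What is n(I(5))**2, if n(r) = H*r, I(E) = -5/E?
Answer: 16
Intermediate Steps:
n(r) = -4*r
n(I(5))**2 = (-(-20)/5)**2 = (-4*(-1))**2 = 4**2 = 16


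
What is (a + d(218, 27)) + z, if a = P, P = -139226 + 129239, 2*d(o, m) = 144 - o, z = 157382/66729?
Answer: -668734114/66729 ≈ -10022.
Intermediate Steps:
z = 157382/66729 (z = 157382*(1/66729) = 157382/66729 ≈ 2.3585)
d(o, m) = 72 - o/2 (d(o, m) = (144 - o)/2 = 72 - o/2)
P = -9987
a = -9987
(a + d(218, 27)) + z = (-9987 + (72 - ½*218)) + 157382/66729 = (-9987 + (72 - 109)) + 157382/66729 = (-9987 - 37) + 157382/66729 = -10024 + 157382/66729 = -668734114/66729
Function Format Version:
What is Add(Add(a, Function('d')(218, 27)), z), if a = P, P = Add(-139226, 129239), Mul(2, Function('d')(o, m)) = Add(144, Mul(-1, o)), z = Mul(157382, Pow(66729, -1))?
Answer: Rational(-668734114, 66729) ≈ -10022.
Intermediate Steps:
z = Rational(157382, 66729) (z = Mul(157382, Rational(1, 66729)) = Rational(157382, 66729) ≈ 2.3585)
Function('d')(o, m) = Add(72, Mul(Rational(-1, 2), o)) (Function('d')(o, m) = Mul(Rational(1, 2), Add(144, Mul(-1, o))) = Add(72, Mul(Rational(-1, 2), o)))
P = -9987
a = -9987
Add(Add(a, Function('d')(218, 27)), z) = Add(Add(-9987, Add(72, Mul(Rational(-1, 2), 218))), Rational(157382, 66729)) = Add(Add(-9987, Add(72, -109)), Rational(157382, 66729)) = Add(Add(-9987, -37), Rational(157382, 66729)) = Add(-10024, Rational(157382, 66729)) = Rational(-668734114, 66729)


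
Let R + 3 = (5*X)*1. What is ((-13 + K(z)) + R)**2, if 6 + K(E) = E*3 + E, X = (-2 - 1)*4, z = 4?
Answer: 4356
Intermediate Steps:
X = -12 (X = -3*4 = -12)
K(E) = -6 + 4*E (K(E) = -6 + (E*3 + E) = -6 + (3*E + E) = -6 + 4*E)
R = -63 (R = -3 + (5*(-12))*1 = -3 - 60*1 = -3 - 60 = -63)
((-13 + K(z)) + R)**2 = ((-13 + (-6 + 4*4)) - 63)**2 = ((-13 + (-6 + 16)) - 63)**2 = ((-13 + 10) - 63)**2 = (-3 - 63)**2 = (-66)**2 = 4356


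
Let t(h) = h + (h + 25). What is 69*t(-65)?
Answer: -7245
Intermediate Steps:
t(h) = 25 + 2*h (t(h) = h + (25 + h) = 25 + 2*h)
69*t(-65) = 69*(25 + 2*(-65)) = 69*(25 - 130) = 69*(-105) = -7245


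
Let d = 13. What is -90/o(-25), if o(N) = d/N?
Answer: 2250/13 ≈ 173.08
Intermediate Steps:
o(N) = 13/N
-90/o(-25) = -90/(13/(-25)) = -90/(13*(-1/25)) = -90/(-13/25) = -90*(-25/13) = 2250/13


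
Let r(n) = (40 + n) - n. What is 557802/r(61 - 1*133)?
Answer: 278901/20 ≈ 13945.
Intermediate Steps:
r(n) = 40
557802/r(61 - 1*133) = 557802/40 = 557802*(1/40) = 278901/20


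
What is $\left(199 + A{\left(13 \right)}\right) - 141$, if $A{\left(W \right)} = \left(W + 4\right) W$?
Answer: $279$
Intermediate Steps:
$A{\left(W \right)} = W \left(4 + W\right)$ ($A{\left(W \right)} = \left(4 + W\right) W = W \left(4 + W\right)$)
$\left(199 + A{\left(13 \right)}\right) - 141 = \left(199 + 13 \left(4 + 13\right)\right) - 141 = \left(199 + 13 \cdot 17\right) - 141 = \left(199 + 221\right) - 141 = 420 - 141 = 279$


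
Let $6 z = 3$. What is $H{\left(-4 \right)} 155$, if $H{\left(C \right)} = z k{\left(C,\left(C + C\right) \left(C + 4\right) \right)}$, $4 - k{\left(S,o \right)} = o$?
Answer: $310$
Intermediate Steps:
$k{\left(S,o \right)} = 4 - o$
$z = \frac{1}{2}$ ($z = \frac{1}{6} \cdot 3 = \frac{1}{2} \approx 0.5$)
$H{\left(C \right)} = 2 - C \left(4 + C\right)$ ($H{\left(C \right)} = \frac{4 - \left(C + C\right) \left(C + 4\right)}{2} = \frac{4 - 2 C \left(4 + C\right)}{2} = 2 - C \left(4 + C\right)$)
$H{\left(-4 \right)} 155 = \left(2 - - 4 \left(4 - 4\right)\right) 155 = \left(2 - \left(-4\right) 0\right) 155 = \left(2 + 0\right) 155 = 2 \cdot 155 = 310$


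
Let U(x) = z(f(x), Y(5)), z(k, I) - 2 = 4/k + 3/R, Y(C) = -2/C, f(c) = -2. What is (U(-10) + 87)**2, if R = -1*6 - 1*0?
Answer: 29929/4 ≈ 7482.3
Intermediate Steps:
R = -6 (R = -6 + 0 = -6)
z(k, I) = 3/2 + 4/k (z(k, I) = 2 + (4/k + 3/(-6)) = 2 + (4/k + 3*(-1/6)) = 2 + (4/k - 1/2) = 2 + (-1/2 + 4/k) = 3/2 + 4/k)
U(x) = -1/2 (U(x) = 3/2 + 4/(-2) = 3/2 + 4*(-1/2) = 3/2 - 2 = -1/2)
(U(-10) + 87)**2 = (-1/2 + 87)**2 = (173/2)**2 = 29929/4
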